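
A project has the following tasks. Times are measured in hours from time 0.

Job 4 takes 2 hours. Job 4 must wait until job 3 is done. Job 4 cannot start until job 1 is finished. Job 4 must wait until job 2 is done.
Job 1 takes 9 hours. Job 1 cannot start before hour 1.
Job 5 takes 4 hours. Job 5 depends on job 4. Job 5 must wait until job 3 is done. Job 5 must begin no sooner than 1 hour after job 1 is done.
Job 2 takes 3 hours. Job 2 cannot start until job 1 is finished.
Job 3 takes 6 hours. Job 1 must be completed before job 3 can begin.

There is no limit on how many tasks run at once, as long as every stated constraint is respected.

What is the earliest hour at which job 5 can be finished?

Job 1 cannot begin until its own release at hour 1. It runs from hour 1 to 1 + 9 = hour 10.
Job 3 waits on job 1 (finishes hour 10), so it starts at hour 10 and finishes at 10 + 6 = hour 16.
Job 2 cannot begin until job 1 (finishes hour 10). It runs from hour 10 to 10 + 3 = hour 13.
Job 4 has to wait for job 3 (finishes hour 16); job 1 (finishes hour 10); job 2 (finishes hour 13). The latest of these is hour 16, so job 4 runs hour 16 to 16 + 2 = hour 18.
Job 5 cannot start until job 4 (finishes hour 18); job 3 (finishes hour 16); job 1 (finishes hour 10, plus 1-hour gap → hour 11). The controlling bound is hour 18, so job 5 finishes at 18 + 4 = hour 22.

22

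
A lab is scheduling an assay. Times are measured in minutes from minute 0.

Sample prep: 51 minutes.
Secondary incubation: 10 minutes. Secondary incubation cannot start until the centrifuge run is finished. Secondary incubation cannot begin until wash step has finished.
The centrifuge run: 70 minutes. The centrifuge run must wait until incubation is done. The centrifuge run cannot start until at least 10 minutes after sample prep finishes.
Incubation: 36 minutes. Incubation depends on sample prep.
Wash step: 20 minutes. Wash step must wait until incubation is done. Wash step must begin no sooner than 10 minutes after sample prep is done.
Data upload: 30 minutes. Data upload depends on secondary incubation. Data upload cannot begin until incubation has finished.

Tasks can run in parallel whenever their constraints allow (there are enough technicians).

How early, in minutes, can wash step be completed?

107

Sample prep has no prerequisites, so it starts at minute 0 and finishes at minute 51.
After sample prep (finishes minute 51), incubation can start at minute 51 and finishes at minute 87.
Wash step has to wait for incubation (finishes minute 87); sample prep (finishes minute 51, plus 10-minute gap → minute 61). The latest of these is minute 87, so wash step runs minute 87 to 87 + 20 = minute 107.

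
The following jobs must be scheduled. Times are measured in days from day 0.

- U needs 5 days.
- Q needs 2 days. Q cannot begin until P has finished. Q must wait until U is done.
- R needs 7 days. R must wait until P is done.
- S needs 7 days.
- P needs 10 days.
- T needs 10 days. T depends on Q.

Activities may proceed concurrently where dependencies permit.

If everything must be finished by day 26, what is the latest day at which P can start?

T has no dependents, so it just needs to finish by day 26. Starting by 26 − 10 = day 16 achieves that.
Q must finish before T (must start by day 16). With a 2-day duration, Q must start by 16 − 2 = day 14.
To finish by day 26, R (duration 7) must start no later than day 19.
For P: Q (must start by day 14); R (must start by day 19). The most restrictive is day 14; with a 10-day duration, P must start by day 4.

4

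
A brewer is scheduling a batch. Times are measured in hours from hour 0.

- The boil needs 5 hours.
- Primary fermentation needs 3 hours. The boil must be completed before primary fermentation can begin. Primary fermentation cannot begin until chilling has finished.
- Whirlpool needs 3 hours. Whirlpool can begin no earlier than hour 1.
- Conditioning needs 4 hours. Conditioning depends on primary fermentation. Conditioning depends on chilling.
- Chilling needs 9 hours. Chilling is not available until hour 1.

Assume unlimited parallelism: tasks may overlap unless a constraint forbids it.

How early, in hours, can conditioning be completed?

Chilling cannot begin until its own release at hour 1. It runs from hour 1 to 1 + 9 = hour 10.
Nothing blocks the boil, so it runs from hour 0 to hour 5.
For primary fermentation: the boil (finishes hour 5); chilling (finishes hour 10). Taking the maximum gives a start of hour 10, and it finishes at 10 + 3 = hour 13.
Conditioning cannot start until primary fermentation (finishes hour 13); chilling (finishes hour 10). The controlling bound is hour 13, so conditioning finishes at 13 + 4 = hour 17.

17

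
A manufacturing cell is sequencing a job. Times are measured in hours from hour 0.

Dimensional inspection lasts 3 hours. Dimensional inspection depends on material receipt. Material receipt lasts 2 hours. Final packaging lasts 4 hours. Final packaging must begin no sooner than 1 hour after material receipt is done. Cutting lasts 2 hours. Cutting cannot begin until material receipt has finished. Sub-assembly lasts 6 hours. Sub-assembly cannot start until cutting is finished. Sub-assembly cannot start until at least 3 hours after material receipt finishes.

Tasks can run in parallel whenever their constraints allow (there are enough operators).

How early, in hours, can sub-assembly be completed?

Material receipt can start immediately at hour 0; it finishes at hour 2.
Cutting cannot begin until material receipt (finishes hour 2). It runs from hour 2 to 2 + 2 = hour 4.
Sub-assembly cannot start until cutting (finishes hour 4); material receipt (finishes hour 2, plus 3-hour gap → hour 5). The controlling bound is hour 5, so sub-assembly finishes at 5 + 6 = hour 11.

11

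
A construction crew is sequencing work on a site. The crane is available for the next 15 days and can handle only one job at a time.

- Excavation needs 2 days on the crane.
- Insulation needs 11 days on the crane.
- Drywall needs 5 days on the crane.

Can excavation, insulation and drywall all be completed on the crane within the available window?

Running back to back, the jobs need 2 + 11 + 5 = 18 days on the crane.
Since 18 > 15, they cannot all fit.

No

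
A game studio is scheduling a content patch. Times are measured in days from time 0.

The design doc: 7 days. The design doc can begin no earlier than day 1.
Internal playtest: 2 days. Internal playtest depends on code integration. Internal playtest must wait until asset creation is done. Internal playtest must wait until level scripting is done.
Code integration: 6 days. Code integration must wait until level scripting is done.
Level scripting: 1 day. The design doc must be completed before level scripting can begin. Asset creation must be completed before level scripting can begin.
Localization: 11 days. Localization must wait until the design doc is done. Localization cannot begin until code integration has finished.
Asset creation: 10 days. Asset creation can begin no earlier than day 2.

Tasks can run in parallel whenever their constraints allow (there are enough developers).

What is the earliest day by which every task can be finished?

After its own release at day 2, asset creation can start at day 2 and finishes at day 12.
The design doc cannot begin until its own release at day 1. It runs from day 1 to 1 + 7 = day 8.
Level scripting has to wait for the design doc (finishes day 8); asset creation (finishes day 12). The latest of these is day 12, so level scripting runs day 12 to 12 + 1 = day 13.
Code integration cannot begin until level scripting (finishes day 13). It runs from day 13 to 13 + 6 = day 19.
Localization needs all of the design doc (finishes day 8); code integration (finishes day 19). That puts its earliest start at day 19; it finishes at 19 + 11 = day 30.
Internal playtest cannot start until code integration (finishes day 19); asset creation (finishes day 12); level scripting (finishes day 13). The controlling bound is day 19, so internal playtest finishes at 19 + 2 = day 21.
All tasks are finished once the last one completes. Finish times: The design doc at 8, Asset creation at 12, Level scripting at 13, Code integration at 19, Internal playtest at 21, Localization at 30. The latest is day 30.

30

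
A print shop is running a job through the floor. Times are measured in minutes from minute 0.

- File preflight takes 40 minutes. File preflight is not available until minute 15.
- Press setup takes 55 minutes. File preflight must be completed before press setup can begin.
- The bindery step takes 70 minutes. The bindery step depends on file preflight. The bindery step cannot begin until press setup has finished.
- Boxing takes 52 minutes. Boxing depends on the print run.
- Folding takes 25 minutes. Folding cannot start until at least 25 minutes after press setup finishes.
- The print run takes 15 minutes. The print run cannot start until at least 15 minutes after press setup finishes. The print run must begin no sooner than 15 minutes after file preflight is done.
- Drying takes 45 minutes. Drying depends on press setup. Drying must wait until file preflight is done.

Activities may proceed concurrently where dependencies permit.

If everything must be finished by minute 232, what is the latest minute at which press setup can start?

95

To finish by minute 232, boxing (duration 52) must start no later than minute 180.
The print run feeds into boxing (must start by minute 180); so the print run must finish by minute 180 and therefore start by minute 165.
To finish by minute 232, drying (duration 45) must start no later than minute 187.
Nothing follows folding; the deadline of minute 232 is its only limit. It must start by 232 − 25 = minute 207.
Nothing follows the bindery step; the deadline of minute 232 is its only limit. It must start by 232 − 70 = minute 162.
For press setup: the print run (must start by minute 165, minus 15-minute gap → minute 150); drying (must start by minute 187); folding (must start by minute 207, minus 25-minute gap → minute 182); the bindery step (must start by minute 162). The most restrictive is minute 150; with a 55-minute duration, press setup must start by minute 95.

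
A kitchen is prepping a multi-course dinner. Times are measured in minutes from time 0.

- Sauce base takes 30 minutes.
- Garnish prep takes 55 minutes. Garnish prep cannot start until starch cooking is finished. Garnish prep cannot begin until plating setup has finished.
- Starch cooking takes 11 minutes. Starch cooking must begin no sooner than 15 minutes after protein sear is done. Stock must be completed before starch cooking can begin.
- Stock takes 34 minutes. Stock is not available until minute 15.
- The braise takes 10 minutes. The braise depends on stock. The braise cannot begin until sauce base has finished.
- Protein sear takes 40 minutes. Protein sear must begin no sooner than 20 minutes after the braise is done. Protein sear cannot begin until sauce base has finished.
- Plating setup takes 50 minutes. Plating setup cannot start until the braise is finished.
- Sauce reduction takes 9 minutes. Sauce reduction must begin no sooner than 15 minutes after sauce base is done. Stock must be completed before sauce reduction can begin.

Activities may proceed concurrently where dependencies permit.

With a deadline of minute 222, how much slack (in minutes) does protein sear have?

22

Sauce base can start immediately at minute 0; it finishes at minute 30.
After its own release at minute 15, stock can start at minute 15 and finishes at minute 49.
The braise has to wait for stock (finishes minute 49); sauce base (finishes minute 30). The latest of these is minute 49, so the braise runs minute 49 to 49 + 10 = minute 59.
For protein sear: the braise (finishes minute 59, plus 20-minute gap → minute 79); sauce base (finishes minute 30). Taking the maximum gives a start of minute 79, and it finishes at 79 + 40 = minute 119.

Working backward from the deadline:
Nothing follows garnish prep; the deadline of minute 222 is its only limit. It must start by 222 − 55 = minute 167.
Since garnish prep (must start by minute 167) depends on it, starch cooking must finish by minute 167. Backing off its 11-minute duration gives a latest start of minute 156.
Protein sear has to be done before starch cooking (must start by minute 156, minus 15-minute gap → minute 141). That means finishing by minute 141, i.e. starting by 141 − 40 = minute 101.
So protein sear can start as early as minute 79 and as late as minute 101, giving 101 − 79 = 22 minutes of slack.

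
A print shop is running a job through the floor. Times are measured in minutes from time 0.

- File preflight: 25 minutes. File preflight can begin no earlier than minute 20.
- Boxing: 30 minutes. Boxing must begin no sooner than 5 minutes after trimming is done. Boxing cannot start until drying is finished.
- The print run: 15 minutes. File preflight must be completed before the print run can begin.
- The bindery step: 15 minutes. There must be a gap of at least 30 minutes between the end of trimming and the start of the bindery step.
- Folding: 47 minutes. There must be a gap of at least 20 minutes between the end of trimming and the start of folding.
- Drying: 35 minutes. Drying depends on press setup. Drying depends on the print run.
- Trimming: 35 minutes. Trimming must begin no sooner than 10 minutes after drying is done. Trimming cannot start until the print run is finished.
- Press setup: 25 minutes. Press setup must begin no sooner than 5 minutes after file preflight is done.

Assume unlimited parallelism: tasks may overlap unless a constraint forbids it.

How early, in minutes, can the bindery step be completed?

After its own release at minute 20, file preflight can start at minute 20 and finishes at minute 45.
After file preflight (finishes minute 45), the print run can start at minute 45 and finishes at minute 60.
After file preflight (finishes minute 45, plus 5-minute gap → minute 50), press setup can start at minute 50 and finishes at minute 75.
Drying cannot start until press setup (finishes minute 75); the print run (finishes minute 60). The controlling bound is minute 75, so drying finishes at 75 + 35 = minute 110.
Trimming cannot start until drying (finishes minute 110, plus 10-minute gap → minute 120); the print run (finishes minute 60). The controlling bound is minute 120, so trimming finishes at 120 + 35 = minute 155.
The bindery step waits on trimming (finishes minute 155, plus 30-minute gap → minute 185), so it starts at minute 185 and finishes at 185 + 15 = minute 200.

200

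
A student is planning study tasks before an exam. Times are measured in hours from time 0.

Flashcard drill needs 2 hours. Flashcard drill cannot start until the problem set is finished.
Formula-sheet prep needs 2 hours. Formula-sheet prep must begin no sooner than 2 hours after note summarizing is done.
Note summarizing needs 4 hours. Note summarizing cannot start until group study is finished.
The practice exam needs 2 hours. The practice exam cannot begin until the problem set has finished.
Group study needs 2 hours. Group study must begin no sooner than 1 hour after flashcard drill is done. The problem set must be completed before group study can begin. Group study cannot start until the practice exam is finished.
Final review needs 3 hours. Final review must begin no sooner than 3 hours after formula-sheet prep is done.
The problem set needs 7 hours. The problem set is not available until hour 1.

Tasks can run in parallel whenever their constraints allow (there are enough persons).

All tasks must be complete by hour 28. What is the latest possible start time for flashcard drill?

9

Final review must finish by hour 28; it takes 3 hours, so it must start by 28 − 3 = hour 25.
Formula-sheet prep has to be done before final review (must start by hour 25, minus 3-hour gap → hour 22). That means finishing by hour 22, i.e. starting by 22 − 2 = hour 20.
Note summarizing must finish before formula-sheet prep (must start by hour 20, minus 2-hour gap → hour 18). With a 4-hour duration, note summarizing must start by 18 − 4 = hour 14.
Group study has to be done before note summarizing (must start by hour 14). That means finishing by hour 14, i.e. starting by 14 − 2 = hour 12.
Flashcard drill has to be done before group study (must start by hour 12, minus 1-hour gap → hour 11). That means finishing by hour 11, i.e. starting by 11 − 2 = hour 9.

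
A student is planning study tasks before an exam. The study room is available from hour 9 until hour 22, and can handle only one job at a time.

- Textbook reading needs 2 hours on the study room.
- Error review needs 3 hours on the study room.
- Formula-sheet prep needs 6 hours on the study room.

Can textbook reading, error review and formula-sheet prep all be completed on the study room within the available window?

The study room window is 22 − 9 = 13 hours.
Running back to back, the jobs need 2 + 3 + 6 = 11 hours on the study room.
Since 11 ≤ 13, they fit within the window.

Yes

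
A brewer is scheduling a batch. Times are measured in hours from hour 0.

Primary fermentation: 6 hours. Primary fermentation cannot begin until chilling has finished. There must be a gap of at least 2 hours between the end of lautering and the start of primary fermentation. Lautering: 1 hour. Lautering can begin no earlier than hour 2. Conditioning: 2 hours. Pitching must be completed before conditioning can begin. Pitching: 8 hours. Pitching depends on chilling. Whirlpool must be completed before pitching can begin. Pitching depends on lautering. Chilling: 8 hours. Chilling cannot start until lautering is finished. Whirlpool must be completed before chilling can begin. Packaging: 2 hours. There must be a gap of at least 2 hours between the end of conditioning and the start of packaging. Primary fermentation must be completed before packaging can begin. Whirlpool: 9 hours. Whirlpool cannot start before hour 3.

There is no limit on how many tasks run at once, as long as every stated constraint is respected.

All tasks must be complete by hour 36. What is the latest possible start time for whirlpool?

5

Packaging must finish by hour 36; it takes 2 hours, so it must start by 36 − 2 = hour 34.
Conditioning has to be done before packaging (must start by hour 34, minus 2-hour gap → hour 32). That means finishing by hour 32, i.e. starting by 32 − 2 = hour 30.
Since conditioning (must start by hour 30) depends on it, pitching must finish by hour 30. Backing off its 8-hour duration gives a latest start of hour 22.
Primary fermentation feeds into packaging (must start by hour 34); so primary fermentation must finish by hour 34 and therefore start by hour 28.
Chilling has several dependents: pitching (must start by hour 22); primary fermentation (must start by hour 28). The earliest of those limits is hour 22, so chilling must start by 22 − 8 = hour 14.
Whirlpool has several dependents: chilling (must start by hour 14); pitching (must start by hour 22). The earliest of those limits is hour 14, so whirlpool must start by 14 − 9 = hour 5.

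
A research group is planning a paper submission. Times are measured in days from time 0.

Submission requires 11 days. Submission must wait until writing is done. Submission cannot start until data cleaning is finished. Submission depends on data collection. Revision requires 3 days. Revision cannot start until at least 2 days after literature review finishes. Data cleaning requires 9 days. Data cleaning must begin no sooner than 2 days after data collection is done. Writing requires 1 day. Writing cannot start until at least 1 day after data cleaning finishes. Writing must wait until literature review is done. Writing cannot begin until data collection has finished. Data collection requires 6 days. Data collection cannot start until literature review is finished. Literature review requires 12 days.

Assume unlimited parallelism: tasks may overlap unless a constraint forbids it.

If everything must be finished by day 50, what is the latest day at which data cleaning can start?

28

To finish by day 50, submission (duration 11) must start no later than day 39.
Writing feeds into submission (must start by day 39); so writing must finish by day 39 and therefore start by day 38.
Data cleaning has several dependents: writing (must start by day 38, minus 1-day gap → day 37); submission (must start by day 39). The earliest of those limits is day 37, so data cleaning must start by 37 − 9 = day 28.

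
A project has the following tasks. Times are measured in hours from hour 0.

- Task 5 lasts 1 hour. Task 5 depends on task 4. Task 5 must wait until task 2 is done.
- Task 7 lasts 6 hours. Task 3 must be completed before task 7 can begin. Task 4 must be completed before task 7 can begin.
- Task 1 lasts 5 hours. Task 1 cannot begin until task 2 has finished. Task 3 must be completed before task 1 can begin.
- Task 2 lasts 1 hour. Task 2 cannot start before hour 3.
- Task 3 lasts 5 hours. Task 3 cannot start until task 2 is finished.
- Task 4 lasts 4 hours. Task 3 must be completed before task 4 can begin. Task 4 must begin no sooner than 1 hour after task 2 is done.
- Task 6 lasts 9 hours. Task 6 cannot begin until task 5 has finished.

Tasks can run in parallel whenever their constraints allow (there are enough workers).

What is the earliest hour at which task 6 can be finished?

After its own release at hour 3, task 2 can start at hour 3 and finishes at hour 4.
Task 3 cannot begin until task 2 (finishes hour 4). It runs from hour 4 to 4 + 5 = hour 9.
Task 4 cannot start until task 3 (finishes hour 9); task 2 (finishes hour 4, plus 1-hour gap → hour 5). The controlling bound is hour 9, so task 4 finishes at 9 + 4 = hour 13.
Task 5 has to wait for task 4 (finishes hour 13); task 2 (finishes hour 4). The latest of these is hour 13, so task 5 runs hour 13 to 13 + 1 = hour 14.
Task 6 waits on task 5 (finishes hour 14), so it starts at hour 14 and finishes at 14 + 9 = hour 23.

23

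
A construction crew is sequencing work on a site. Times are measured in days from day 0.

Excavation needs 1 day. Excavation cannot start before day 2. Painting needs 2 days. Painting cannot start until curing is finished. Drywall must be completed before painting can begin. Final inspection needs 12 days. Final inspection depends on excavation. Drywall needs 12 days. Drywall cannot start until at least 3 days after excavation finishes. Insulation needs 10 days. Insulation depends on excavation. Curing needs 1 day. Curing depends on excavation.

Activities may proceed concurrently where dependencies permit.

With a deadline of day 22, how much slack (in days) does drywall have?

2

Excavation waits on its own release at day 2, so it starts at day 2 and finishes at 2 + 1 = day 3.
After excavation (finishes day 3, plus 3-day gap → day 6), drywall can start at day 6 and finishes at day 18.

Working backward from the deadline:
Nothing follows painting; the deadline of day 22 is its only limit. It must start by 22 − 2 = day 20.
Since painting (must start by day 20) depends on it, drywall must finish by day 20. Backing off its 12-day duration gives a latest start of day 8.
So drywall can start as early as day 6 and as late as day 8, giving 8 − 6 = 2 days of slack.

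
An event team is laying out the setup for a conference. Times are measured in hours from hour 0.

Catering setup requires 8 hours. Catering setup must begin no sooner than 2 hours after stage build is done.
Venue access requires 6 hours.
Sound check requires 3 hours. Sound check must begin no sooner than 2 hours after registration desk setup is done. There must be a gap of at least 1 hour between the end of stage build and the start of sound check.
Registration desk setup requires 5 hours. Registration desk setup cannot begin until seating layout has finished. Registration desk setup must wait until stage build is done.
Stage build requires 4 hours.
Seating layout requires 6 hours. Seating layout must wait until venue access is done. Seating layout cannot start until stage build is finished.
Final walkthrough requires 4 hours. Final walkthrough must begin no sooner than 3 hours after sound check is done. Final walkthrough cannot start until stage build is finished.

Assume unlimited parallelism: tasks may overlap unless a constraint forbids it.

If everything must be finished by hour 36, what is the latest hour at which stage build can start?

Final walkthrough has no dependents, so it just needs to finish by hour 36. Starting by 36 − 4 = hour 32 achieves that.
Sound check must finish before final walkthrough (must start by hour 32, minus 3-hour gap → hour 29). With a 3-hour duration, sound check must start by 29 − 3 = hour 26.
Registration desk setup must finish before sound check (must start by hour 26, minus 2-hour gap → hour 24). With a 5-hour duration, registration desk setup must start by 24 − 5 = hour 19.
Seating layout feeds into registration desk setup (must start by hour 19); so seating layout must finish by hour 19 and therefore start by hour 13.
Nothing follows catering setup; the deadline of hour 36 is its only limit. It must start by 36 − 8 = hour 28.
Stage build must finish in time for seating layout (must start by hour 13); registration desk setup (must start by hour 19); catering setup (must start by hour 28, minus 2-hour gap → hour 26); sound check (must start by hour 26, minus 1-hour gap → hour 25); final walkthrough (must start by hour 32). The tightest is hour 13, so stage build must start by 13 − 4 = hour 9.

9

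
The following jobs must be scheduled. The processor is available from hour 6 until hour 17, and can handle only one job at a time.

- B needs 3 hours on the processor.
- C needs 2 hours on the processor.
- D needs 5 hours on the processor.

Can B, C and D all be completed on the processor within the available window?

Yes

The processor window is 17 − 6 = 11 hours.
Running back to back, the jobs need 3 + 2 + 5 = 10 hours on the processor.
Since 10 ≤ 11, they fit within the window.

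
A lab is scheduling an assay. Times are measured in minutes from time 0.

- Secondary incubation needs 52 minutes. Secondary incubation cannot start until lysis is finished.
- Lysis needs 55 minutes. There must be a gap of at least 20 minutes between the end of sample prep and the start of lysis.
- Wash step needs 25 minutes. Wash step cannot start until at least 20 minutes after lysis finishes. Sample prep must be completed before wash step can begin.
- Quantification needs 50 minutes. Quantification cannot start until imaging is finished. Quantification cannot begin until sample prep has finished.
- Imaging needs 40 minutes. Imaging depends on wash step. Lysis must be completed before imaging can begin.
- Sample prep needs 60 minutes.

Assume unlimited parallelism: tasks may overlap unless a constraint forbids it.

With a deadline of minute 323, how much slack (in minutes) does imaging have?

53

Sample prep can start immediately at minute 0; it finishes at minute 60.
Lysis cannot begin until sample prep (finishes minute 60, plus 20-minute gap → minute 80). It runs from minute 80 to 80 + 55 = minute 135.
Wash step cannot start until lysis (finishes minute 135, plus 20-minute gap → minute 155); sample prep (finishes minute 60). The controlling bound is minute 155, so wash step finishes at 155 + 25 = minute 180.
For imaging: wash step (finishes minute 180); lysis (finishes minute 135). Taking the maximum gives a start of minute 180, and it finishes at 180 + 40 = minute 220.

Working backward from the deadline:
Quantification must finish by minute 323; it takes 50 minutes, so it must start by 323 − 50 = minute 273.
Since quantification (must start by minute 273) depends on it, imaging must finish by minute 273. Backing off its 40-minute duration gives a latest start of minute 233.
So imaging can start as early as minute 180 and as late as minute 233, giving 233 − 180 = 53 minutes of slack.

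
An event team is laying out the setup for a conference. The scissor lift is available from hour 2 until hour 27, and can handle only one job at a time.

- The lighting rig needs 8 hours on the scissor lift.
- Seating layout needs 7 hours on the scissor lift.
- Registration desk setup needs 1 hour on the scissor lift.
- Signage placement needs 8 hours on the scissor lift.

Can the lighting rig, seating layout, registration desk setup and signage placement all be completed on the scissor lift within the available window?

Yes

The scissor lift window is 27 − 2 = 25 hours.
Running back to back, the jobs need 8 + 7 + 1 + 8 = 24 hours on the scissor lift.
Since 24 ≤ 25, they fit within the window.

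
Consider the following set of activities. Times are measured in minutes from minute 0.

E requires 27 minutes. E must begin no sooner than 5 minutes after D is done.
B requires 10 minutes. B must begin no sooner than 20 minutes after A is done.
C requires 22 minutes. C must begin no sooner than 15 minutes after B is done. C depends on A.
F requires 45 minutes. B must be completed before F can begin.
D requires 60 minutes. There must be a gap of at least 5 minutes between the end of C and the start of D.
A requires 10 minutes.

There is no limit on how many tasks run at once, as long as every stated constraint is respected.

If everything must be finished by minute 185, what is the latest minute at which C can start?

66

E has no dependents, so it just needs to finish by minute 185. Starting by 185 − 27 = minute 158 achieves that.
D must finish before E (must start by minute 158, minus 5-minute gap → minute 153). With a 60-minute duration, D must start by 153 − 60 = minute 93.
C has to be done before D (must start by minute 93, minus 5-minute gap → minute 88). That means finishing by minute 88, i.e. starting by 88 − 22 = minute 66.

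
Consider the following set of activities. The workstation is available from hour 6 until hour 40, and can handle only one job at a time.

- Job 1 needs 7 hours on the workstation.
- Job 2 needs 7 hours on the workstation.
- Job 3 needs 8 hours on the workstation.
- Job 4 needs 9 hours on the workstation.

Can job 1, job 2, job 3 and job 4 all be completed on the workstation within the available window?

Yes

The workstation window is 40 − 6 = 34 hours.
Running back to back, the jobs need 7 + 7 + 8 + 9 = 31 hours on the workstation.
Since 31 ≤ 34, they fit within the window.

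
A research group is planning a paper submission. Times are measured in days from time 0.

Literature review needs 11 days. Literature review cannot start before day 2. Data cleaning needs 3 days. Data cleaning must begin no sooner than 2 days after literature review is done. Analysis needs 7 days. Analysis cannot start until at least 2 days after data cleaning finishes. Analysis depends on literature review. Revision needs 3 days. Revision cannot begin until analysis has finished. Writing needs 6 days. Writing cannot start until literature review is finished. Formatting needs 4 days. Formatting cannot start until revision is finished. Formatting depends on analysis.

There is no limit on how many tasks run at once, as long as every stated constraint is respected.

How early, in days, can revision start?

Literature review waits on its own release at day 2, so it starts at day 2 and finishes at 2 + 11 = day 13.
After literature review (finishes day 13, plus 2-day gap → day 15), data cleaning can start at day 15 and finishes at day 18.
Analysis cannot start until data cleaning (finishes day 18, plus 2-day gap → day 20); literature review (finishes day 13). The controlling bound is day 20, so analysis finishes at 20 + 7 = day 27.
Revision waits on analysis (finishes day 27), so the earliest it can start is day 27.

27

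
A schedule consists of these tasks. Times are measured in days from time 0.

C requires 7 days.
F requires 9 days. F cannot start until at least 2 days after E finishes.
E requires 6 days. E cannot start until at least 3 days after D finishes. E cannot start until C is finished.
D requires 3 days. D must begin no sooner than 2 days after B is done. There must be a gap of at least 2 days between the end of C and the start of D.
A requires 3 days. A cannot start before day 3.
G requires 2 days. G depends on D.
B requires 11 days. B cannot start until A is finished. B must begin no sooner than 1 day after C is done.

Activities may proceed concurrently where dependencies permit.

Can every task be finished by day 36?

Nothing blocks C, so it runs from day 0 to day 7.
A cannot begin until its own release at day 3. It runs from day 3 to 3 + 3 = day 6.
B has to wait for A (finishes day 6); C (finishes day 7, plus 1-day gap → day 8). The latest of these is day 8, so B runs day 8 to 8 + 11 = day 19.
D has to wait for B (finishes day 19, plus 2-day gap → day 21); C (finishes day 7, plus 2-day gap → day 9). The latest of these is day 21, so D runs day 21 to 21 + 3 = day 24.
G cannot begin until D (finishes day 24). It runs from day 24 to 24 + 2 = day 26.
E has to wait for D (finishes day 24, plus 3-day gap → day 27); C (finishes day 7). The latest of these is day 27, so E runs day 27 to 27 + 6 = day 33.
F cannot begin until E (finishes day 33, plus 2-day gap → day 35). It runs from day 35 to 35 + 9 = day 44.
The earliest everything can be done is day 44, which is after the deadline of 36, so it is not possible.

No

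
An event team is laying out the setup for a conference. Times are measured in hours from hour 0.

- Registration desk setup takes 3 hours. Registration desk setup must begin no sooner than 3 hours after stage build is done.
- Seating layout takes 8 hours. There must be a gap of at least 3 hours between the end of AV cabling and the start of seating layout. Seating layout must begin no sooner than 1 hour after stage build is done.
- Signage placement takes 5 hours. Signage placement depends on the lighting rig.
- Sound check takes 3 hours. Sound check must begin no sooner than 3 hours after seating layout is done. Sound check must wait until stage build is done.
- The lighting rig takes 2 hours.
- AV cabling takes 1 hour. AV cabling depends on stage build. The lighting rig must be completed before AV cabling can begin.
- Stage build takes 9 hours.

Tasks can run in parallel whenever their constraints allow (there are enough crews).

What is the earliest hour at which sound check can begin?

Nothing blocks the lighting rig, so it runs from hour 0 to hour 2.
Stage build has no prerequisites, so it starts at hour 0 and finishes at hour 9.
AV cabling cannot start until stage build (finishes hour 9); the lighting rig (finishes hour 2). The controlling bound is hour 9, so AV cabling finishes at 9 + 1 = hour 10.
Seating layout cannot start until AV cabling (finishes hour 10, plus 3-hour gap → hour 13); stage build (finishes hour 9, plus 1-hour gap → hour 10). The controlling bound is hour 13, so seating layout finishes at 13 + 8 = hour 21.
Sound check waits on seating layout (finishes hour 21, plus 3-hour gap → hour 24); stage build (finishes hour 9). The latest of these is hour 24, which is the earliest sound check can start.

24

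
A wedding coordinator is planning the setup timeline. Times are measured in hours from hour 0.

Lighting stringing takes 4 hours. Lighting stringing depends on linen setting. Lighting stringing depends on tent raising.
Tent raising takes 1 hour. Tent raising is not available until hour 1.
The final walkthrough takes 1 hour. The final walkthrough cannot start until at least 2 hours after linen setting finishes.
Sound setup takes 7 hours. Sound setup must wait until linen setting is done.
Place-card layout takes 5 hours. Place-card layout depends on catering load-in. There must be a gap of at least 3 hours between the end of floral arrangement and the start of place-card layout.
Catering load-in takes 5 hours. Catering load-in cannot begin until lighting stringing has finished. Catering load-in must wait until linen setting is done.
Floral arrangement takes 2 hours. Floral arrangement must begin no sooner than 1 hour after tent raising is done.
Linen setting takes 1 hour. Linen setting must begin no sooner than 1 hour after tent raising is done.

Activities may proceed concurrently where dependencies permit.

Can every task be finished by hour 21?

After its own release at hour 1, tent raising can start at hour 1 and finishes at hour 2.
Floral arrangement cannot begin until tent raising (finishes hour 2, plus 1-hour gap → hour 3). It runs from hour 3 to 3 + 2 = hour 5.
Linen setting waits on tent raising (finishes hour 2, plus 1-hour gap → hour 3), so it starts at hour 3 and finishes at 3 + 1 = hour 4.
After linen setting (finishes hour 4, plus 2-hour gap → hour 6), the final walkthrough can start at hour 6 and finishes at hour 7.
Sound setup waits on linen setting (finishes hour 4), so it starts at hour 4 and finishes at 4 + 7 = hour 11.
Lighting stringing cannot start until linen setting (finishes hour 4); tent raising (finishes hour 2). The controlling bound is hour 4, so lighting stringing finishes at 4 + 4 = hour 8.
Catering load-in needs all of lighting stringing (finishes hour 8); linen setting (finishes hour 4). That puts its earliest start at hour 8; it finishes at 8 + 5 = hour 13.
Place-card layout needs all of catering load-in (finishes hour 13); floral arrangement (finishes hour 5, plus 3-hour gap → hour 8). That puts its earliest start at hour 13; it finishes at 13 + 5 = hour 18.
Every task is finished by hour 18, which is no later than the deadline of 21, so the schedule is feasible.

Yes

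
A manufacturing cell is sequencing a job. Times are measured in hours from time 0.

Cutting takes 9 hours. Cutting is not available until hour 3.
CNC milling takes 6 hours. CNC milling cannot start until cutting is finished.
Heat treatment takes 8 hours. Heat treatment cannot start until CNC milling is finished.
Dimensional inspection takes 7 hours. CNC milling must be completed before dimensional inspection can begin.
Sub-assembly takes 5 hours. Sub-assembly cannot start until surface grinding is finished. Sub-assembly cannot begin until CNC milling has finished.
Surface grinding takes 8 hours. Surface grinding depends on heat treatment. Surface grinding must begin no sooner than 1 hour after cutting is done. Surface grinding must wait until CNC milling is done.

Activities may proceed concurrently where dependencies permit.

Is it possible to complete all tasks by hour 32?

After its own release at hour 3, cutting can start at hour 3 and finishes at hour 12.
CNC milling cannot begin until cutting (finishes hour 12). It runs from hour 12 to 12 + 6 = hour 18.
After CNC milling (finishes hour 18), dimensional inspection can start at hour 18 and finishes at hour 25.
After CNC milling (finishes hour 18), heat treatment can start at hour 18 and finishes at hour 26.
Surface grinding has to wait for heat treatment (finishes hour 26); cutting (finishes hour 12, plus 1-hour gap → hour 13); CNC milling (finishes hour 18). The latest of these is hour 26, so surface grinding runs hour 26 to 26 + 8 = hour 34.
For sub-assembly: surface grinding (finishes hour 34); CNC milling (finishes hour 18). Taking the maximum gives a start of hour 34, and it finishes at 34 + 5 = hour 39.
The earliest everything can be done is hour 39, which is after the deadline of 32, so it is not possible.

No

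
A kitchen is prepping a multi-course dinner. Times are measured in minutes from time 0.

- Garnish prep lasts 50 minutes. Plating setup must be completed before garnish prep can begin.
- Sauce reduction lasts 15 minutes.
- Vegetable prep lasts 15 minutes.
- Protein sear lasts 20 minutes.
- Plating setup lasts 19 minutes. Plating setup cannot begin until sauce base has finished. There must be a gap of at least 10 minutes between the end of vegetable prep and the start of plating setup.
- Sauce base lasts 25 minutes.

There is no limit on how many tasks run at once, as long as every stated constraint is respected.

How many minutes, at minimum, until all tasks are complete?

94

Nothing blocks sauce reduction, so it runs from minute 0 to minute 15.
Vegetable prep has no prerequisites, so it starts at minute 0 and finishes at minute 15.
Protein sear has no prerequisites, so it starts at minute 0 and finishes at minute 20.
Nothing blocks sauce base, so it runs from minute 0 to minute 25.
Plating setup cannot start until sauce base (finishes minute 25); vegetable prep (finishes minute 15, plus 10-minute gap → minute 25). The controlling bound is minute 25, so plating setup finishes at 25 + 19 = minute 44.
Garnish prep cannot begin until plating setup (finishes minute 44). It runs from minute 44 to 44 + 50 = minute 94.
All tasks are finished once the last one completes. Finish times: Sauce base at 25, Protein sear at 20, Vegetable prep at 15, Sauce reduction at 15, Plating setup at 44, Garnish prep at 94. The latest is minute 94.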